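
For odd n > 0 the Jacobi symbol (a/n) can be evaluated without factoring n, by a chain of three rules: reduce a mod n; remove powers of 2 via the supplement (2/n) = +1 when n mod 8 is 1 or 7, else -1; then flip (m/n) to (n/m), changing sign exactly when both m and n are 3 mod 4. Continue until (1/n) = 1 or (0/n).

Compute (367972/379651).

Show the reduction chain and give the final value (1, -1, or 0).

factor out 2^2: 367972 = 2^2·91993; with 379651 mod 8 = 3, (2/379651) = -1; sign now +1; continue with (91993/379651)
flip (91993/379651) -> (379651/91993): both odd, 91993 mod 4 = 1, 379651 mod 4 = 3, so the flip contributes +1; sign now +1
(379651/91993): 379651 mod 91993 = 11679, so (379651/91993) = (11679/91993)
flip (11679/91993) -> (91993/11679): both odd, 11679 mod 4 = 3, 91993 mod 4 = 1, so the flip contributes +1; sign now +1
(91993/11679): 91993 mod 11679 = 10240, so (91993/11679) = (10240/11679)
factor out 2^11: 10240 = 2^11·5; with 11679 mod 8 = 7, (2/11679) = +1; sign now +1; continue with (5/11679)
flip (5/11679) -> (11679/5): both odd, 5 mod 4 = 1, 11679 mod 4 = 3, so the flip contributes +1; sign now +1
(11679/5): 11679 mod 5 = 4, so (11679/5) = (4/5)
factor out 2^2: 4 = 2^2·1; with 5 mod 8 = 5, (2/5) = -1; sign now +1; continue with (1/5)
reached (1/5) = 1, so the symbol is +1

1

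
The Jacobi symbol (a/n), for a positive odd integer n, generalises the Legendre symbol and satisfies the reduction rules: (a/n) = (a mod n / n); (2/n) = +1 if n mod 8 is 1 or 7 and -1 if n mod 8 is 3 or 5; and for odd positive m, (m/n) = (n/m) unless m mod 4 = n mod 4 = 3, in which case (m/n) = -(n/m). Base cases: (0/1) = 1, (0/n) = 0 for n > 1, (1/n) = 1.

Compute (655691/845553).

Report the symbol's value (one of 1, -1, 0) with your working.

reciprocity: (655691/845553) = +1·(845553/655691) since 655691 mod 4 = 3, 845553 mod 4 = 1; sign now +1
(845553/655691) = (189862/655691)   [reduce mod 655691]
189862 = 2^1·94931; (2/655691) = -1 since 655691 mod 8 = 3, so (189862/655691) = (-1)^1·(94931/655691); sign now -1
reciprocity: (94931/655691) = -1·(655691/94931) since 94931 mod 4 = 3, 655691 mod 4 = 3; sign now +1
(655691/94931) = (86105/94931)   [reduce mod 94931]
reciprocity: (86105/94931) = +1·(94931/86105) since 86105 mod 4 = 1, 94931 mod 4 = 3; sign now +1
(94931/86105) = (8826/86105)   [reduce mod 86105]
8826 = 2^1·4413; (2/86105) = +1 since 86105 mod 8 = 1, so (8826/86105) = (+1)^1·(4413/86105); sign now +1
reciprocity: (4413/86105) = +1·(86105/4413) since 4413 mod 4 = 1, 86105 mod 4 = 1; sign now +1
(86105/4413) = (2258/4413)   [reduce mod 4413]
2258 = 2^1·1129; (2/4413) = -1 since 4413 mod 8 = 5, so (2258/4413) = (-1)^1·(1129/4413); sign now -1
reciprocity: (1129/4413) = +1·(4413/1129) since 1129 mod 4 = 1, 4413 mod 4 = 1; sign now -1
(4413/1129) = (1026/1129)   [reduce mod 1129]
1026 = 2^1·513; (2/1129) = +1 since 1129 mod 8 = 1, so (1026/1129) = (+1)^1·(513/1129); sign now -1
reciprocity: (513/1129) = +1·(1129/513) since 513 mod 4 = 1, 1129 mod 4 = 1; sign now -1
(1129/513) = (103/513)   [reduce mod 513]
reciprocity: (103/513) = +1·(513/103) since 103 mod 4 = 3, 513 mod 4 = 1; sign now -1
(513/103) = (101/103)   [reduce mod 103]
reciprocity: (101/103) = +1·(103/101) since 101 mod 4 = 1, 103 mod 4 = 3; sign now -1
(103/101) = (2/101)   [reduce mod 101]
2 = 2^1·1; (2/101) = -1 since 101 mod 8 = 5, so (2/101) = (-1)^1·(1/101); sign now +1
(1/101) = 1; final value = sign = +1

1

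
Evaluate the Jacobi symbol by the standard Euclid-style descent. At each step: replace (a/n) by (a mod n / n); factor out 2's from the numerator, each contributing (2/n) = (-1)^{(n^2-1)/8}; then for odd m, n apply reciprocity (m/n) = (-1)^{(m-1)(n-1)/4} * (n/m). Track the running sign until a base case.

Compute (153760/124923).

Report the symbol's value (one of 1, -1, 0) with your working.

(153760/124923): 153760 mod 124923 = 28837, so (153760/124923) = (28837/124923)
flip (28837/124923) -> (124923/28837): both odd, 28837 mod 4 = 1, 124923 mod 4 = 3, so the flip contributes +1; sign now +1
(124923/28837): 124923 mod 28837 = 9575, so (124923/28837) = (9575/28837)
flip (9575/28837) -> (28837/9575): both odd, 9575 mod 4 = 3, 28837 mod 4 = 1, so the flip contributes +1; sign now +1
(28837/9575): 28837 mod 9575 = 112, so (28837/9575) = (112/9575)
factor out 2^4: 112 = 2^4·7; with 9575 mod 8 = 7, (2/9575) = +1; sign now +1; continue with (7/9575)
flip (7/9575) -> (9575/7): both odd, 7 mod 4 = 3, 9575 mod 4 = 3, so the flip contributes -1; sign now -1
(9575/7): 9575 mod 7 = 6, so (9575/7) = (6/7)
factor out 2^1: 6 = 2^1·3; with 7 mod 8 = 7, (2/7) = +1; sign now -1; continue with (3/7)
flip (3/7) -> (7/3): both odd, 3 mod 4 = 3, 7 mod 4 = 3, so the flip contributes -1; sign now +1
(7/3): 7 mod 3 = 1, so (7/3) = (1/3)
reached (1/3) = 1, so the symbol is +1

1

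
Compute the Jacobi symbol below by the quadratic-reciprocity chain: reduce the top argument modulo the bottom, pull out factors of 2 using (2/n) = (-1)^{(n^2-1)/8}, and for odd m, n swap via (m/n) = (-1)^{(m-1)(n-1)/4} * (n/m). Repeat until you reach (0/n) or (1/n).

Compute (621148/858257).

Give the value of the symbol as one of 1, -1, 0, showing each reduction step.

factor out 2^2: 621148 = 2^2·155287; with 858257 mod 8 = 1, (2/858257) = +1; sign now +1; continue with (155287/858257)
flip (155287/858257) -> (858257/155287): both odd, 155287 mod 4 = 3, 858257 mod 4 = 1, so the flip contributes +1; sign now +1
(858257/155287): 858257 mod 155287 = 81822, so (858257/155287) = (81822/155287)
factor out 2^1: 81822 = 2^1·40911; with 155287 mod 8 = 7, (2/155287) = +1; sign now +1; continue with (40911/155287)
flip (40911/155287) -> (155287/40911): both odd, 40911 mod 4 = 3, 155287 mod 4 = 3, so the flip contributes -1; sign now -1
(155287/40911): 155287 mod 40911 = 32554, so (155287/40911) = (32554/40911)
factor out 2^1: 32554 = 2^1·16277; with 40911 mod 8 = 7, (2/40911) = +1; sign now -1; continue with (16277/40911)
flip (16277/40911) -> (40911/16277): both odd, 16277 mod 4 = 1, 40911 mod 4 = 3, so the flip contributes +1; sign now -1
(40911/16277): 40911 mod 16277 = 8357, so (40911/16277) = (8357/16277)
flip (8357/16277) -> (16277/8357): both odd, 8357 mod 4 = 1, 16277 mod 4 = 1, so the flip contributes +1; sign now -1
(16277/8357): 16277 mod 8357 = 7920, so (16277/8357) = (7920/8357)
factor out 2^4: 7920 = 2^4·495; with 8357 mod 8 = 5, (2/8357) = -1; sign now -1; continue with (495/8357)
flip (495/8357) -> (8357/495): both odd, 495 mod 4 = 3, 8357 mod 4 = 1, so the flip contributes +1; sign now -1
(8357/495): 8357 mod 495 = 437, so (8357/495) = (437/495)
flip (437/495) -> (495/437): both odd, 437 mod 4 = 1, 495 mod 4 = 3, so the flip contributes +1; sign now -1
(495/437): 495 mod 437 = 58, so (495/437) = (58/437)
factor out 2^1: 58 = 2^1·29; with 437 mod 8 = 5, (2/437) = -1; sign now +1; continue with (29/437)
flip (29/437) -> (437/29): both odd, 29 mod 4 = 1, 437 mod 4 = 1, so the flip contributes +1; sign now +1
(437/29): 437 mod 29 = 2, so (437/29) = (2/29)
factor out 2^1: 2 = 2^1·1; with 29 mod 8 = 5, (2/29) = -1; sign now -1; continue with (1/29)
reached (1/29) = 1, so the symbol is -1

-1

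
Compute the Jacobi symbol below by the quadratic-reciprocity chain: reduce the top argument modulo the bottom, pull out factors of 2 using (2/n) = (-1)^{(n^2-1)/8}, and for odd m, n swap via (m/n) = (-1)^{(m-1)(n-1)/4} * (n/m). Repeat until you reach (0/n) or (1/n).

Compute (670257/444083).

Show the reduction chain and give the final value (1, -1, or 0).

(670257/444083) = (226174/444083)   [reduce mod 444083]
226174 = 2^1·113087; (2/444083) = -1 since 444083 mod 8 = 3, so (226174/444083) = (-1)^1·(113087/444083); sign now -1
reciprocity: (113087/444083) = -1·(444083/113087) since 113087 mod 4 = 3, 444083 mod 4 = 3; sign now +1
(444083/113087) = (104822/113087)   [reduce mod 113087]
104822 = 2^1·52411; (2/113087) = +1 since 113087 mod 8 = 7, so (104822/113087) = (+1)^1·(52411/113087); sign now +1
reciprocity: (52411/113087) = -1·(113087/52411) since 52411 mod 4 = 3, 113087 mod 4 = 3; sign now -1
(113087/52411) = (8265/52411)   [reduce mod 52411]
reciprocity: (8265/52411) = +1·(52411/8265) since 8265 mod 4 = 1, 52411 mod 4 = 3; sign now -1
(52411/8265) = (2821/8265)   [reduce mod 8265]
reciprocity: (2821/8265) = +1·(8265/2821) since 2821 mod 4 = 1, 8265 mod 4 = 1; sign now -1
(8265/2821) = (2623/2821)   [reduce mod 2821]
reciprocity: (2623/2821) = +1·(2821/2623) since 2623 mod 4 = 3, 2821 mod 4 = 1; sign now -1
(2821/2623) = (198/2623)   [reduce mod 2623]
198 = 2^1·99; (2/2623) = +1 since 2623 mod 8 = 7, so (198/2623) = (+1)^1·(99/2623); sign now -1
reciprocity: (99/2623) = -1·(2623/99) since 99 mod 4 = 3, 2623 mod 4 = 3; sign now +1
(2623/99) = (49/99)   [reduce mod 99]
reciprocity: (49/99) = +1·(99/49) since 49 mod 4 = 1, 99 mod 4 = 3; sign now +1
(99/49) = (1/49)   [reduce mod 49]
(1/49) = 1; final value = sign = +1

1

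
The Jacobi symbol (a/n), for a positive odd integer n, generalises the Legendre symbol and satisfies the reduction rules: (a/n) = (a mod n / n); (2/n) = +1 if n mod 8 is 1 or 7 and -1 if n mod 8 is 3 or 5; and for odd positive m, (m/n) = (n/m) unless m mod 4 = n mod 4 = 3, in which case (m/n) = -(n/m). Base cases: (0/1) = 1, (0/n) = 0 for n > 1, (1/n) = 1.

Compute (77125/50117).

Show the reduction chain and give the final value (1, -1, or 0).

(77125/50117) = (27008/50117)   [reduce mod 50117]
27008 = 2^7·211; (2/50117) = -1 since 50117 mod 8 = 5, so (27008/50117) = (-1)^7·(211/50117); sign now -1
reciprocity: (211/50117) = +1·(50117/211) since 211 mod 4 = 3, 50117 mod 4 = 1; sign now -1
(50117/211) = (110/211)   [reduce mod 211]
110 = 2^1·55; (2/211) = -1 since 211 mod 8 = 3, so (110/211) = (-1)^1·(55/211); sign now +1
reciprocity: (55/211) = -1·(211/55) since 55 mod 4 = 3, 211 mod 4 = 3; sign now -1
(211/55) = (46/55)   [reduce mod 55]
46 = 2^1·23; (2/55) = +1 since 55 mod 8 = 7, so (46/55) = (+1)^1·(23/55); sign now -1
reciprocity: (23/55) = -1·(55/23) since 23 mod 4 = 3, 55 mod 4 = 3; sign now +1
(55/23) = (9/23)   [reduce mod 23]
reciprocity: (9/23) = +1·(23/9) since 9 mod 4 = 1, 23 mod 4 = 3; sign now +1
(23/9) = (5/9)   [reduce mod 9]
reciprocity: (5/9) = +1·(9/5) since 5 mod 4 = 1, 9 mod 4 = 1; sign now +1
(9/5) = (4/5)   [reduce mod 5]
4 = 2^2·1; (2/5) = -1 since 5 mod 8 = 5, so (4/5) = (-1)^2·(1/5); sign now +1
(1/5) = 1; final value = sign = +1

1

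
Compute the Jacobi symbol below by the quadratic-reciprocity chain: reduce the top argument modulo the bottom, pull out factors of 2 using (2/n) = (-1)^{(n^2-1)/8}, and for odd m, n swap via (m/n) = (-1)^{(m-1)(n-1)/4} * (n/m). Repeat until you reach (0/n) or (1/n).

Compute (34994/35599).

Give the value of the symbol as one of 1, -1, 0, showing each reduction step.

-1

factor out 2^1: 34994 = 2^1·17497; with 35599 mod 8 = 7, (2/35599) = +1; sign now +1; continue with (17497/35599)
flip (17497/35599) -> (35599/17497): both odd, 17497 mod 4 = 1, 35599 mod 4 = 3, so the flip contributes +1; sign now +1
(35599/17497): 35599 mod 17497 = 605, so (35599/17497) = (605/17497)
flip (605/17497) -> (17497/605): both odd, 605 mod 4 = 1, 17497 mod 4 = 1, so the flip contributes +1; sign now +1
(17497/605): 17497 mod 605 = 557, so (17497/605) = (557/605)
flip (557/605) -> (605/557): both odd, 557 mod 4 = 1, 605 mod 4 = 1, so the flip contributes +1; sign now +1
(605/557): 605 mod 557 = 48, so (605/557) = (48/557)
factor out 2^4: 48 = 2^4·3; with 557 mod 8 = 5, (2/557) = -1; sign now +1; continue with (3/557)
flip (3/557) -> (557/3): both odd, 3 mod 4 = 3, 557 mod 4 = 1, so the flip contributes +1; sign now +1
(557/3): 557 mod 3 = 2, so (557/3) = (2/3)
factor out 2^1: 2 = 2^1·1; with 3 mod 8 = 3, (2/3) = -1; sign now -1; continue with (1/3)
reached (1/3) = 1, so the symbol is -1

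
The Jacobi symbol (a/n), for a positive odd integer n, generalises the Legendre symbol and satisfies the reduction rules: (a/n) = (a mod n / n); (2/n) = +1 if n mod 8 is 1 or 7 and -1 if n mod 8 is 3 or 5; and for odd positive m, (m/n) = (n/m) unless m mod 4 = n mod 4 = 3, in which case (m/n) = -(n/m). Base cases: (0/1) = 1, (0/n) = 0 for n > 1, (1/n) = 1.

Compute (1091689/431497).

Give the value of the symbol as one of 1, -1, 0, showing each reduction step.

(1091689/431497) = (228695/431497)   [reduce mod 431497]
reciprocity: (228695/431497) = +1·(431497/228695) since 228695 mod 4 = 3, 431497 mod 4 = 1; sign now +1
(431497/228695) = (202802/228695)   [reduce mod 228695]
202802 = 2^1·101401; (2/228695) = +1 since 228695 mod 8 = 7, so (202802/228695) = (+1)^1·(101401/228695); sign now +1
reciprocity: (101401/228695) = +1·(228695/101401) since 101401 mod 4 = 1, 228695 mod 4 = 3; sign now +1
(228695/101401) = (25893/101401)   [reduce mod 101401]
reciprocity: (25893/101401) = +1·(101401/25893) since 25893 mod 4 = 1, 101401 mod 4 = 1; sign now +1
(101401/25893) = (23722/25893)   [reduce mod 25893]
23722 = 2^1·11861; (2/25893) = -1 since 25893 mod 8 = 5, so (23722/25893) = (-1)^1·(11861/25893); sign now -1
reciprocity: (11861/25893) = +1·(25893/11861) since 11861 mod 4 = 1, 25893 mod 4 = 1; sign now -1
(25893/11861) = (2171/11861)   [reduce mod 11861]
reciprocity: (2171/11861) = +1·(11861/2171) since 2171 mod 4 = 3, 11861 mod 4 = 1; sign now -1
(11861/2171) = (1006/2171)   [reduce mod 2171]
1006 = 2^1·503; (2/2171) = -1 since 2171 mod 8 = 3, so (1006/2171) = (-1)^1·(503/2171); sign now +1
reciprocity: (503/2171) = -1·(2171/503) since 503 mod 4 = 3, 2171 mod 4 = 3; sign now -1
(2171/503) = (159/503)   [reduce mod 503]
reciprocity: (159/503) = -1·(503/159) since 159 mod 4 = 3, 503 mod 4 = 3; sign now +1
(503/159) = (26/159)   [reduce mod 159]
26 = 2^1·13; (2/159) = +1 since 159 mod 8 = 7, so (26/159) = (+1)^1·(13/159); sign now +1
reciprocity: (13/159) = +1·(159/13) since 13 mod 4 = 1, 159 mod 4 = 3; sign now +1
(159/13) = (3/13)   [reduce mod 13]
reciprocity: (3/13) = +1·(13/3) since 3 mod 4 = 3, 13 mod 4 = 1; sign now +1
(13/3) = (1/3)   [reduce mod 3]
(1/3) = 1; final value = sign = +1

1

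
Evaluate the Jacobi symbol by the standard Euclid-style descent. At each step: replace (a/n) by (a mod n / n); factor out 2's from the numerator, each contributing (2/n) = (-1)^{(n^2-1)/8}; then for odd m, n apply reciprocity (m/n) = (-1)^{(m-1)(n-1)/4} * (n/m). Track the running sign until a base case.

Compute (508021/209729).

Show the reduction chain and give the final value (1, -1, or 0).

1

(508021/209729) = (88563/209729)   [reduce mod 209729]
reciprocity: (88563/209729) = +1·(209729/88563) since 88563 mod 4 = 3, 209729 mod 4 = 1; sign now +1
(209729/88563) = (32603/88563)   [reduce mod 88563]
reciprocity: (32603/88563) = -1·(88563/32603) since 32603 mod 4 = 3, 88563 mod 4 = 3; sign now -1
(88563/32603) = (23357/32603)   [reduce mod 32603]
reciprocity: (23357/32603) = +1·(32603/23357) since 23357 mod 4 = 1, 32603 mod 4 = 3; sign now -1
(32603/23357) = (9246/23357)   [reduce mod 23357]
9246 = 2^1·4623; (2/23357) = -1 since 23357 mod 8 = 5, so (9246/23357) = (-1)^1·(4623/23357); sign now +1
reciprocity: (4623/23357) = +1·(23357/4623) since 4623 mod 4 = 3, 23357 mod 4 = 1; sign now +1
(23357/4623) = (242/4623)   [reduce mod 4623]
242 = 2^1·121; (2/4623) = +1 since 4623 mod 8 = 7, so (242/4623) = (+1)^1·(121/4623); sign now +1
reciprocity: (121/4623) = +1·(4623/121) since 121 mod 4 = 1, 4623 mod 4 = 3; sign now +1
(4623/121) = (25/121)   [reduce mod 121]
reciprocity: (25/121) = +1·(121/25) since 25 mod 4 = 1, 121 mod 4 = 1; sign now +1
(121/25) = (21/25)   [reduce mod 25]
reciprocity: (21/25) = +1·(25/21) since 21 mod 4 = 1, 25 mod 4 = 1; sign now +1
(25/21) = (4/21)   [reduce mod 21]
4 = 2^2·1; (2/21) = -1 since 21 mod 8 = 5, so (4/21) = (-1)^2·(1/21); sign now +1
(1/21) = 1; final value = sign = +1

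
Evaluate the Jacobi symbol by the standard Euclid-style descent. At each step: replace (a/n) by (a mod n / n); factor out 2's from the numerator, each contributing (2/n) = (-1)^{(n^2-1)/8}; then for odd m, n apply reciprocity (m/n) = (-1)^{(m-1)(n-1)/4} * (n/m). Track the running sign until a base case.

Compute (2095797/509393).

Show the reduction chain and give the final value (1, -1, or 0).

1

(2095797/509393): 2095797 mod 509393 = 58225, so (2095797/509393) = (58225/509393)
flip (58225/509393) -> (509393/58225): both odd, 58225 mod 4 = 1, 509393 mod 4 = 1, so the flip contributes +1; sign now +1
(509393/58225): 509393 mod 58225 = 43593, so (509393/58225) = (43593/58225)
flip (43593/58225) -> (58225/43593): both odd, 43593 mod 4 = 1, 58225 mod 4 = 1, so the flip contributes +1; sign now +1
(58225/43593): 58225 mod 43593 = 14632, so (58225/43593) = (14632/43593)
factor out 2^3: 14632 = 2^3·1829; with 43593 mod 8 = 1, (2/43593) = +1; sign now +1; continue with (1829/43593)
flip (1829/43593) -> (43593/1829): both odd, 1829 mod 4 = 1, 43593 mod 4 = 1, so the flip contributes +1; sign now +1
(43593/1829): 43593 mod 1829 = 1526, so (43593/1829) = (1526/1829)
factor out 2^1: 1526 = 2^1·763; with 1829 mod 8 = 5, (2/1829) = -1; sign now -1; continue with (763/1829)
flip (763/1829) -> (1829/763): both odd, 763 mod 4 = 3, 1829 mod 4 = 1, so the flip contributes +1; sign now -1
(1829/763): 1829 mod 763 = 303, so (1829/763) = (303/763)
flip (303/763) -> (763/303): both odd, 303 mod 4 = 3, 763 mod 4 = 3, so the flip contributes -1; sign now +1
(763/303): 763 mod 303 = 157, so (763/303) = (157/303)
flip (157/303) -> (303/157): both odd, 157 mod 4 = 1, 303 mod 4 = 3, so the flip contributes +1; sign now +1
(303/157): 303 mod 157 = 146, so (303/157) = (146/157)
factor out 2^1: 146 = 2^1·73; with 157 mod 8 = 5, (2/157) = -1; sign now -1; continue with (73/157)
flip (73/157) -> (157/73): both odd, 73 mod 4 = 1, 157 mod 4 = 1, so the flip contributes +1; sign now -1
(157/73): 157 mod 73 = 11, so (157/73) = (11/73)
flip (11/73) -> (73/11): both odd, 11 mod 4 = 3, 73 mod 4 = 1, so the flip contributes +1; sign now -1
(73/11): 73 mod 11 = 7, so (73/11) = (7/11)
flip (7/11) -> (11/7): both odd, 7 mod 4 = 3, 11 mod 4 = 3, so the flip contributes -1; sign now +1
(11/7): 11 mod 7 = 4, so (11/7) = (4/7)
factor out 2^2: 4 = 2^2·1; with 7 mod 8 = 7, (2/7) = +1; sign now +1; continue with (1/7)
reached (1/7) = 1, so the symbol is +1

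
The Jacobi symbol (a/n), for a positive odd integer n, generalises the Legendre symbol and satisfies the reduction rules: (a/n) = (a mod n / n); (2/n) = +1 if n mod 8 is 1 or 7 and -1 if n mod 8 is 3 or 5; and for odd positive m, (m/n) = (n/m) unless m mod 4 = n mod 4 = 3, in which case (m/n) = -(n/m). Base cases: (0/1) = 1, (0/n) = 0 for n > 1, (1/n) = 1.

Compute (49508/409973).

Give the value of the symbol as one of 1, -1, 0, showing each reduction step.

factor out 2^2: 49508 = 2^2·12377; with 409973 mod 8 = 5, (2/409973) = -1; sign now +1; continue with (12377/409973)
flip (12377/409973) -> (409973/12377): both odd, 12377 mod 4 = 1, 409973 mod 4 = 1, so the flip contributes +1; sign now +1
(409973/12377): 409973 mod 12377 = 1532, so (409973/12377) = (1532/12377)
factor out 2^2: 1532 = 2^2·383; with 12377 mod 8 = 1, (2/12377) = +1; sign now +1; continue with (383/12377)
flip (383/12377) -> (12377/383): both odd, 383 mod 4 = 3, 12377 mod 4 = 1, so the flip contributes +1; sign now +1
(12377/383): 12377 mod 383 = 121, so (12377/383) = (121/383)
flip (121/383) -> (383/121): both odd, 121 mod 4 = 1, 383 mod 4 = 3, so the flip contributes +1; sign now +1
(383/121): 383 mod 121 = 20, so (383/121) = (20/121)
factor out 2^2: 20 = 2^2·5; with 121 mod 8 = 1, (2/121) = +1; sign now +1; continue with (5/121)
flip (5/121) -> (121/5): both odd, 5 mod 4 = 1, 121 mod 4 = 1, so the flip contributes +1; sign now +1
(121/5): 121 mod 5 = 1, so (121/5) = (1/5)
reached (1/5) = 1, so the symbol is +1

1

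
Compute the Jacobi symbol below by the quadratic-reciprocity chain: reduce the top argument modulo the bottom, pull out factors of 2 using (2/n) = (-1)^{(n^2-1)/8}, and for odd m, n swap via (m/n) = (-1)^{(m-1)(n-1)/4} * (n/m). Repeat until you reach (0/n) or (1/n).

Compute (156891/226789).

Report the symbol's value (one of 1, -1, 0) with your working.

1

flip (156891/226789) -> (226789/156891): both odd, 156891 mod 4 = 3, 226789 mod 4 = 1, so the flip contributes +1; sign now +1
(226789/156891): 226789 mod 156891 = 69898, so (226789/156891) = (69898/156891)
factor out 2^1: 69898 = 2^1·34949; with 156891 mod 8 = 3, (2/156891) = -1; sign now -1; continue with (34949/156891)
flip (34949/156891) -> (156891/34949): both odd, 34949 mod 4 = 1, 156891 mod 4 = 3, so the flip contributes +1; sign now -1
(156891/34949): 156891 mod 34949 = 17095, so (156891/34949) = (17095/34949)
flip (17095/34949) -> (34949/17095): both odd, 17095 mod 4 = 3, 34949 mod 4 = 1, so the flip contributes +1; sign now -1
(34949/17095): 34949 mod 17095 = 759, so (34949/17095) = (759/17095)
flip (759/17095) -> (17095/759): both odd, 759 mod 4 = 3, 17095 mod 4 = 3, so the flip contributes -1; sign now +1
(17095/759): 17095 mod 759 = 397, so (17095/759) = (397/759)
flip (397/759) -> (759/397): both odd, 397 mod 4 = 1, 759 mod 4 = 3, so the flip contributes +1; sign now +1
(759/397): 759 mod 397 = 362, so (759/397) = (362/397)
factor out 2^1: 362 = 2^1·181; with 397 mod 8 = 5, (2/397) = -1; sign now -1; continue with (181/397)
flip (181/397) -> (397/181): both odd, 181 mod 4 = 1, 397 mod 4 = 1, so the flip contributes +1; sign now -1
(397/181): 397 mod 181 = 35, so (397/181) = (35/181)
flip (35/181) -> (181/35): both odd, 35 mod 4 = 3, 181 mod 4 = 1, so the flip contributes +1; sign now -1
(181/35): 181 mod 35 = 6, so (181/35) = (6/35)
factor out 2^1: 6 = 2^1·3; with 35 mod 8 = 3, (2/35) = -1; sign now +1; continue with (3/35)
flip (3/35) -> (35/3): both odd, 3 mod 4 = 3, 35 mod 4 = 3, so the flip contributes -1; sign now -1
(35/3): 35 mod 3 = 2, so (35/3) = (2/3)
factor out 2^1: 2 = 2^1·1; with 3 mod 8 = 3, (2/3) = -1; sign now +1; continue with (1/3)
reached (1/3) = 1, so the symbol is +1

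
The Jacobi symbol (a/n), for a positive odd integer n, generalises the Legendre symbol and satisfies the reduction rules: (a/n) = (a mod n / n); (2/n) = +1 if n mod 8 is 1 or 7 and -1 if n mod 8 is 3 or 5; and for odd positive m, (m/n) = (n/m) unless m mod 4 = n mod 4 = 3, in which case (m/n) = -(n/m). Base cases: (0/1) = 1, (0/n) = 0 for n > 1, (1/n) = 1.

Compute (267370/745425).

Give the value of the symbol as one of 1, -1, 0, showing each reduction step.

0

267370 = 2^1·133685; (2/745425) = +1 since 745425 mod 8 = 1, so (267370/745425) = (+1)^1·(133685/745425); sign now +1
reciprocity: (133685/745425) = +1·(745425/133685) since 133685 mod 4 = 1, 745425 mod 4 = 1; sign now +1
(745425/133685) = (77000/133685)   [reduce mod 133685]
77000 = 2^3·9625; (2/133685) = -1 since 133685 mod 8 = 5, so (77000/133685) = (-1)^3·(9625/133685); sign now -1
reciprocity: (9625/133685) = +1·(133685/9625) since 9625 mod 4 = 1, 133685 mod 4 = 1; sign now -1
(133685/9625) = (8560/9625)   [reduce mod 9625]
8560 = 2^4·535; (2/9625) = +1 since 9625 mod 8 = 1, so (8560/9625) = (+1)^4·(535/9625); sign now -1
reciprocity: (535/9625) = +1·(9625/535) since 535 mod 4 = 3, 9625 mod 4 = 1; sign now -1
(9625/535) = (530/535)   [reduce mod 535]
530 = 2^1·265; (2/535) = +1 since 535 mod 8 = 7, so (530/535) = (+1)^1·(265/535); sign now -1
reciprocity: (265/535) = +1·(535/265) since 265 mod 4 = 1, 535 mod 4 = 3; sign now -1
(535/265) = (5/265)   [reduce mod 265]
reciprocity: (5/265) = +1·(265/5) since 5 mod 4 = 1, 265 mod 4 = 1; sign now -1
(265/5) = (0/5)   [reduce mod 5]
(0/5) = 0   [gcd(a, n) > 1]; final value = 0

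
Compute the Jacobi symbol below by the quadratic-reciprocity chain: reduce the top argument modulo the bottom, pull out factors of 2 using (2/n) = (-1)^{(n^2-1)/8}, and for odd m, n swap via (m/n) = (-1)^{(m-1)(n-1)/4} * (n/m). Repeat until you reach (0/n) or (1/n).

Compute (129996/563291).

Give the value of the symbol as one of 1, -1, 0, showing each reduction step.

factor out 2^2: 129996 = 2^2·32499; with 563291 mod 8 = 3, (2/563291) = -1; sign now +1; continue with (32499/563291)
flip (32499/563291) -> (563291/32499): both odd, 32499 mod 4 = 3, 563291 mod 4 = 3, so the flip contributes -1; sign now -1
(563291/32499): 563291 mod 32499 = 10808, so (563291/32499) = (10808/32499)
factor out 2^3: 10808 = 2^3·1351; with 32499 mod 8 = 3, (2/32499) = -1; sign now +1; continue with (1351/32499)
flip (1351/32499) -> (32499/1351): both odd, 1351 mod 4 = 3, 32499 mod 4 = 3, so the flip contributes -1; sign now -1
(32499/1351): 32499 mod 1351 = 75, so (32499/1351) = (75/1351)
flip (75/1351) -> (1351/75): both odd, 75 mod 4 = 3, 1351 mod 4 = 3, so the flip contributes -1; sign now +1
(1351/75): 1351 mod 75 = 1, so (1351/75) = (1/75)
reached (1/75) = 1, so the symbol is +1

1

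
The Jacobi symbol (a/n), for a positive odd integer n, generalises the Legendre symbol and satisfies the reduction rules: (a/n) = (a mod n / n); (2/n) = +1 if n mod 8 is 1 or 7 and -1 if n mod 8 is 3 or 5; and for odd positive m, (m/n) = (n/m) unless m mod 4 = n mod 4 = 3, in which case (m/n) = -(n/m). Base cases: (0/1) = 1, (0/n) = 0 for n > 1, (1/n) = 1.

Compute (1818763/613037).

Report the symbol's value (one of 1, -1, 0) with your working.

(1818763/613037): 1818763 mod 613037 = 592689, so (1818763/613037) = (592689/613037)
flip (592689/613037) -> (613037/592689): both odd, 592689 mod 4 = 1, 613037 mod 4 = 1, so the flip contributes +1; sign now +1
(613037/592689): 613037 mod 592689 = 20348, so (613037/592689) = (20348/592689)
factor out 2^2: 20348 = 2^2·5087; with 592689 mod 8 = 1, (2/592689) = +1; sign now +1; continue with (5087/592689)
flip (5087/592689) -> (592689/5087): both odd, 5087 mod 4 = 3, 592689 mod 4 = 1, so the flip contributes +1; sign now +1
(592689/5087): 592689 mod 5087 = 2597, so (592689/5087) = (2597/5087)
flip (2597/5087) -> (5087/2597): both odd, 2597 mod 4 = 1, 5087 mod 4 = 3, so the flip contributes +1; sign now +1
(5087/2597): 5087 mod 2597 = 2490, so (5087/2597) = (2490/2597)
factor out 2^1: 2490 = 2^1·1245; with 2597 mod 8 = 5, (2/2597) = -1; sign now -1; continue with (1245/2597)
flip (1245/2597) -> (2597/1245): both odd, 1245 mod 4 = 1, 2597 mod 4 = 1, so the flip contributes +1; sign now -1
(2597/1245): 2597 mod 1245 = 107, so (2597/1245) = (107/1245)
flip (107/1245) -> (1245/107): both odd, 107 mod 4 = 3, 1245 mod 4 = 1, so the flip contributes +1; sign now -1
(1245/107): 1245 mod 107 = 68, so (1245/107) = (68/107)
factor out 2^2: 68 = 2^2·17; with 107 mod 8 = 3, (2/107) = -1; sign now -1; continue with (17/107)
flip (17/107) -> (107/17): both odd, 17 mod 4 = 1, 107 mod 4 = 3, so the flip contributes +1; sign now -1
(107/17): 107 mod 17 = 5, so (107/17) = (5/17)
flip (5/17) -> (17/5): both odd, 5 mod 4 = 1, 17 mod 4 = 1, so the flip contributes +1; sign now -1
(17/5): 17 mod 5 = 2, so (17/5) = (2/5)
factor out 2^1: 2 = 2^1·1; with 5 mod 8 = 5, (2/5) = -1; sign now +1; continue with (1/5)
reached (1/5) = 1, so the symbol is +1

1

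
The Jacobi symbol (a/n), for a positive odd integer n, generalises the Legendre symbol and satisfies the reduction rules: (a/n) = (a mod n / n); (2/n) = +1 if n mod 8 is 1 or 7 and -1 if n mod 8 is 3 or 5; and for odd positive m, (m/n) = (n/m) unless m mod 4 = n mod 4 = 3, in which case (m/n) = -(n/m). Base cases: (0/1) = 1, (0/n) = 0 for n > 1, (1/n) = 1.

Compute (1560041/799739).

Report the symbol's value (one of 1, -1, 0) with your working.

(1560041/799739) = (760302/799739)   [reduce mod 799739]
760302 = 2^1·380151; (2/799739) = -1 since 799739 mod 8 = 3, so (760302/799739) = (-1)^1·(380151/799739); sign now -1
reciprocity: (380151/799739) = -1·(799739/380151) since 380151 mod 4 = 3, 799739 mod 4 = 3; sign now +1
(799739/380151) = (39437/380151)   [reduce mod 380151]
reciprocity: (39437/380151) = +1·(380151/39437) since 39437 mod 4 = 1, 380151 mod 4 = 3; sign now +1
(380151/39437) = (25218/39437)   [reduce mod 39437]
25218 = 2^1·12609; (2/39437) = -1 since 39437 mod 8 = 5, so (25218/39437) = (-1)^1·(12609/39437); sign now -1
reciprocity: (12609/39437) = +1·(39437/12609) since 12609 mod 4 = 1, 39437 mod 4 = 1; sign now -1
(39437/12609) = (1610/12609)   [reduce mod 12609]
1610 = 2^1·805; (2/12609) = +1 since 12609 mod 8 = 1, so (1610/12609) = (+1)^1·(805/12609); sign now -1
reciprocity: (805/12609) = +1·(12609/805) since 805 mod 4 = 1, 12609 mod 4 = 1; sign now -1
(12609/805) = (534/805)   [reduce mod 805]
534 = 2^1·267; (2/805) = -1 since 805 mod 8 = 5, so (534/805) = (-1)^1·(267/805); sign now +1
reciprocity: (267/805) = +1·(805/267) since 267 mod 4 = 3, 805 mod 4 = 1; sign now +1
(805/267) = (4/267)   [reduce mod 267]
4 = 2^2·1; (2/267) = -1 since 267 mod 8 = 3, so (4/267) = (-1)^2·(1/267); sign now +1
(1/267) = 1; final value = sign = +1

1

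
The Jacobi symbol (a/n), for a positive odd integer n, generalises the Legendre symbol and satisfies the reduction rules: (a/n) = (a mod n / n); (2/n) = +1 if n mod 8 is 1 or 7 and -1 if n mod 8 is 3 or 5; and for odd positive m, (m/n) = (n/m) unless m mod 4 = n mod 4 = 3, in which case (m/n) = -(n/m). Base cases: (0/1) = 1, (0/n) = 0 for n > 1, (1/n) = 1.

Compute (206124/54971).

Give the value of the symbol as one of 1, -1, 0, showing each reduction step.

1

(206124/54971) = (41211/54971)   [reduce mod 54971]
reciprocity: (41211/54971) = -1·(54971/41211) since 41211 mod 4 = 3, 54971 mod 4 = 3; sign now -1
(54971/41211) = (13760/41211)   [reduce mod 41211]
13760 = 2^6·215; (2/41211) = -1 since 41211 mod 8 = 3, so (13760/41211) = (-1)^6·(215/41211); sign now -1
reciprocity: (215/41211) = -1·(41211/215) since 215 mod 4 = 3, 41211 mod 4 = 3; sign now +1
(41211/215) = (146/215)   [reduce mod 215]
146 = 2^1·73; (2/215) = +1 since 215 mod 8 = 7, so (146/215) = (+1)^1·(73/215); sign now +1
reciprocity: (73/215) = +1·(215/73) since 73 mod 4 = 1, 215 mod 4 = 3; sign now +1
(215/73) = (69/73)   [reduce mod 73]
reciprocity: (69/73) = +1·(73/69) since 69 mod 4 = 1, 73 mod 4 = 1; sign now +1
(73/69) = (4/69)   [reduce mod 69]
4 = 2^2·1; (2/69) = -1 since 69 mod 8 = 5, so (4/69) = (-1)^2·(1/69); sign now +1
(1/69) = 1; final value = sign = +1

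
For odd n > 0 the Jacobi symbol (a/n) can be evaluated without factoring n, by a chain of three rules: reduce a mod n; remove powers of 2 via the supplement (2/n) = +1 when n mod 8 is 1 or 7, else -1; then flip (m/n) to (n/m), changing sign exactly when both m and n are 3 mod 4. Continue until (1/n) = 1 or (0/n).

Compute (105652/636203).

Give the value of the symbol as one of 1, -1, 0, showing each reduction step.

-1

105652 = 2^2·26413; (2/636203) = -1 since 636203 mod 8 = 3, so (105652/636203) = (-1)^2·(26413/636203); sign now +1
reciprocity: (26413/636203) = +1·(636203/26413) since 26413 mod 4 = 1, 636203 mod 4 = 3; sign now +1
(636203/26413) = (2291/26413)   [reduce mod 26413]
reciprocity: (2291/26413) = +1·(26413/2291) since 2291 mod 4 = 3, 26413 mod 4 = 1; sign now +1
(26413/2291) = (1212/2291)   [reduce mod 2291]
1212 = 2^2·303; (2/2291) = -1 since 2291 mod 8 = 3, so (1212/2291) = (-1)^2·(303/2291); sign now +1
reciprocity: (303/2291) = -1·(2291/303) since 303 mod 4 = 3, 2291 mod 4 = 3; sign now -1
(2291/303) = (170/303)   [reduce mod 303]
170 = 2^1·85; (2/303) = +1 since 303 mod 8 = 7, so (170/303) = (+1)^1·(85/303); sign now -1
reciprocity: (85/303) = +1·(303/85) since 85 mod 4 = 1, 303 mod 4 = 3; sign now -1
(303/85) = (48/85)   [reduce mod 85]
48 = 2^4·3; (2/85) = -1 since 85 mod 8 = 5, so (48/85) = (-1)^4·(3/85); sign now -1
reciprocity: (3/85) = +1·(85/3) since 3 mod 4 = 3, 85 mod 4 = 1; sign now -1
(85/3) = (1/3)   [reduce mod 3]
(1/3) = 1; final value = sign = -1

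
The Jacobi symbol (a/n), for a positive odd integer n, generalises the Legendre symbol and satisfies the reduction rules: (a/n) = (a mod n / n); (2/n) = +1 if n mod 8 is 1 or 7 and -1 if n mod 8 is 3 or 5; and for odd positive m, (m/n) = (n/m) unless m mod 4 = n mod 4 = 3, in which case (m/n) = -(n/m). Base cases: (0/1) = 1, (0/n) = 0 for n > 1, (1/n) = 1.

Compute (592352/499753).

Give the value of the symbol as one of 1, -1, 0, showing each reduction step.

(592352/499753) = (92599/499753)   [reduce mod 499753]
reciprocity: (92599/499753) = +1·(499753/92599) since 92599 mod 4 = 3, 499753 mod 4 = 1; sign now +1
(499753/92599) = (36758/92599)   [reduce mod 92599]
36758 = 2^1·18379; (2/92599) = +1 since 92599 mod 8 = 7, so (36758/92599) = (+1)^1·(18379/92599); sign now +1
reciprocity: (18379/92599) = -1·(92599/18379) since 18379 mod 4 = 3, 92599 mod 4 = 3; sign now -1
(92599/18379) = (704/18379)   [reduce mod 18379]
704 = 2^6·11; (2/18379) = -1 since 18379 mod 8 = 3, so (704/18379) = (-1)^6·(11/18379); sign now -1
reciprocity: (11/18379) = -1·(18379/11) since 11 mod 4 = 3, 18379 mod 4 = 3; sign now +1
(18379/11) = (9/11)   [reduce mod 11]
reciprocity: (9/11) = +1·(11/9) since 9 mod 4 = 1, 11 mod 4 = 3; sign now +1
(11/9) = (2/9)   [reduce mod 9]
2 = 2^1·1; (2/9) = +1 since 9 mod 8 = 1, so (2/9) = (+1)^1·(1/9); sign now +1
(1/9) = 1; final value = sign = +1

1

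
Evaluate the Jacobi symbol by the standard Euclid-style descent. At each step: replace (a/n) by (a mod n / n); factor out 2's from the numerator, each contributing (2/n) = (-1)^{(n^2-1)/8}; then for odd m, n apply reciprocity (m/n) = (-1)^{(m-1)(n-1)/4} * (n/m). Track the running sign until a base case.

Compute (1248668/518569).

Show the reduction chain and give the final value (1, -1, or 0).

0

(1248668/518569) = (211530/518569)   [reduce mod 518569]
211530 = 2^1·105765; (2/518569) = +1 since 518569 mod 8 = 1, so (211530/518569) = (+1)^1·(105765/518569); sign now +1
reciprocity: (105765/518569) = +1·(518569/105765) since 105765 mod 4 = 1, 518569 mod 4 = 1; sign now +1
(518569/105765) = (95509/105765)   [reduce mod 105765]
reciprocity: (95509/105765) = +1·(105765/95509) since 95509 mod 4 = 1, 105765 mod 4 = 1; sign now +1
(105765/95509) = (10256/95509)   [reduce mod 95509]
10256 = 2^4·641; (2/95509) = -1 since 95509 mod 8 = 5, so (10256/95509) = (-1)^4·(641/95509); sign now +1
reciprocity: (641/95509) = +1·(95509/641) since 641 mod 4 = 1, 95509 mod 4 = 1; sign now +1
(95509/641) = (0/641)   [reduce mod 641]
(0/641) = 0   [gcd(a, n) > 1]; final value = 0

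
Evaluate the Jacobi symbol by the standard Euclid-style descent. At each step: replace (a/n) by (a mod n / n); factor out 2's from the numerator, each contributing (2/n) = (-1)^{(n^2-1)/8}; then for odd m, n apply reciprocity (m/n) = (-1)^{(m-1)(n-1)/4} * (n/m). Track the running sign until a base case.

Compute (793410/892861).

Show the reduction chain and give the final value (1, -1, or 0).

factor out 2^1: 793410 = 2^1·396705; with 892861 mod 8 = 5, (2/892861) = -1; sign now -1; continue with (396705/892861)
flip (396705/892861) -> (892861/396705): both odd, 396705 mod 4 = 1, 892861 mod 4 = 1, so the flip contributes +1; sign now -1
(892861/396705): 892861 mod 396705 = 99451, so (892861/396705) = (99451/396705)
flip (99451/396705) -> (396705/99451): both odd, 99451 mod 4 = 3, 396705 mod 4 = 1, so the flip contributes +1; sign now -1
(396705/99451): 396705 mod 99451 = 98352, so (396705/99451) = (98352/99451)
factor out 2^4: 98352 = 2^4·6147; with 99451 mod 8 = 3, (2/99451) = -1; sign now -1; continue with (6147/99451)
flip (6147/99451) -> (99451/6147): both odd, 6147 mod 4 = 3, 99451 mod 4 = 3, so the flip contributes -1; sign now +1
(99451/6147): 99451 mod 6147 = 1099, so (99451/6147) = (1099/6147)
flip (1099/6147) -> (6147/1099): both odd, 1099 mod 4 = 3, 6147 mod 4 = 3, so the flip contributes -1; sign now -1
(6147/1099): 6147 mod 1099 = 652, so (6147/1099) = (652/1099)
factor out 2^2: 652 = 2^2·163; with 1099 mod 8 = 3, (2/1099) = -1; sign now -1; continue with (163/1099)
flip (163/1099) -> (1099/163): both odd, 163 mod 4 = 3, 1099 mod 4 = 3, so the flip contributes -1; sign now +1
(1099/163): 1099 mod 163 = 121, so (1099/163) = (121/163)
flip (121/163) -> (163/121): both odd, 121 mod 4 = 1, 163 mod 4 = 3, so the flip contributes +1; sign now +1
(163/121): 163 mod 121 = 42, so (163/121) = (42/121)
factor out 2^1: 42 = 2^1·21; with 121 mod 8 = 1, (2/121) = +1; sign now +1; continue with (21/121)
flip (21/121) -> (121/21): both odd, 21 mod 4 = 1, 121 mod 4 = 1, so the flip contributes +1; sign now +1
(121/21): 121 mod 21 = 16, so (121/21) = (16/21)
factor out 2^4: 16 = 2^4·1; with 21 mod 8 = 5, (2/21) = -1; sign now +1; continue with (1/21)
reached (1/21) = 1, so the symbol is +1

1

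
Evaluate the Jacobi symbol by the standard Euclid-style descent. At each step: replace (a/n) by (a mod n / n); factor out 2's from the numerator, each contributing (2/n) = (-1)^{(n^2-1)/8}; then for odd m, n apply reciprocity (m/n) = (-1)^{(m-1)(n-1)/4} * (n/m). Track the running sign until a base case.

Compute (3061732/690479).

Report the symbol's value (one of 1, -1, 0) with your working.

1

(3061732/690479): 3061732 mod 690479 = 299816, so (3061732/690479) = (299816/690479)
factor out 2^3: 299816 = 2^3·37477; with 690479 mod 8 = 7, (2/690479) = +1; sign now +1; continue with (37477/690479)
flip (37477/690479) -> (690479/37477): both odd, 37477 mod 4 = 1, 690479 mod 4 = 3, so the flip contributes +1; sign now +1
(690479/37477): 690479 mod 37477 = 15893, so (690479/37477) = (15893/37477)
flip (15893/37477) -> (37477/15893): both odd, 15893 mod 4 = 1, 37477 mod 4 = 1, so the flip contributes +1; sign now +1
(37477/15893): 37477 mod 15893 = 5691, so (37477/15893) = (5691/15893)
flip (5691/15893) -> (15893/5691): both odd, 5691 mod 4 = 3, 15893 mod 4 = 1, so the flip contributes +1; sign now +1
(15893/5691): 15893 mod 5691 = 4511, so (15893/5691) = (4511/5691)
flip (4511/5691) -> (5691/4511): both odd, 4511 mod 4 = 3, 5691 mod 4 = 3, so the flip contributes -1; sign now -1
(5691/4511): 5691 mod 4511 = 1180, so (5691/4511) = (1180/4511)
factor out 2^2: 1180 = 2^2·295; with 4511 mod 8 = 7, (2/4511) = +1; sign now -1; continue with (295/4511)
flip (295/4511) -> (4511/295): both odd, 295 mod 4 = 3, 4511 mod 4 = 3, so the flip contributes -1; sign now +1
(4511/295): 4511 mod 295 = 86, so (4511/295) = (86/295)
factor out 2^1: 86 = 2^1·43; with 295 mod 8 = 7, (2/295) = +1; sign now +1; continue with (43/295)
flip (43/295) -> (295/43): both odd, 43 mod 4 = 3, 295 mod 4 = 3, so the flip contributes -1; sign now -1
(295/43): 295 mod 43 = 37, so (295/43) = (37/43)
flip (37/43) -> (43/37): both odd, 37 mod 4 = 1, 43 mod 4 = 3, so the flip contributes +1; sign now -1
(43/37): 43 mod 37 = 6, so (43/37) = (6/37)
factor out 2^1: 6 = 2^1·3; with 37 mod 8 = 5, (2/37) = -1; sign now +1; continue with (3/37)
flip (3/37) -> (37/3): both odd, 3 mod 4 = 3, 37 mod 4 = 1, so the flip contributes +1; sign now +1
(37/3): 37 mod 3 = 1, so (37/3) = (1/3)
reached (1/3) = 1, so the symbol is +1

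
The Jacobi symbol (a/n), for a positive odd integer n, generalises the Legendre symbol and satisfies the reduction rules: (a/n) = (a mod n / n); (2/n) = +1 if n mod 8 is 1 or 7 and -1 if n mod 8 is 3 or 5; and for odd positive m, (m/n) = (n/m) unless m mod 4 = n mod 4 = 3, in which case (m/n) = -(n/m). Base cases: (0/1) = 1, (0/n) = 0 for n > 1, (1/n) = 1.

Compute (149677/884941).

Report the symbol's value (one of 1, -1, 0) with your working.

flip (149677/884941) -> (884941/149677): both odd, 149677 mod 4 = 1, 884941 mod 4 = 1, so the flip contributes +1; sign now +1
(884941/149677): 884941 mod 149677 = 136556, so (884941/149677) = (136556/149677)
factor out 2^2: 136556 = 2^2·34139; with 149677 mod 8 = 5, (2/149677) = -1; sign now +1; continue with (34139/149677)
flip (34139/149677) -> (149677/34139): both odd, 34139 mod 4 = 3, 149677 mod 4 = 1, so the flip contributes +1; sign now +1
(149677/34139): 149677 mod 34139 = 13121, so (149677/34139) = (13121/34139)
flip (13121/34139) -> (34139/13121): both odd, 13121 mod 4 = 1, 34139 mod 4 = 3, so the flip contributes +1; sign now +1
(34139/13121): 34139 mod 13121 = 7897, so (34139/13121) = (7897/13121)
flip (7897/13121) -> (13121/7897): both odd, 7897 mod 4 = 1, 13121 mod 4 = 1, so the flip contributes +1; sign now +1
(13121/7897): 13121 mod 7897 = 5224, so (13121/7897) = (5224/7897)
factor out 2^3: 5224 = 2^3·653; with 7897 mod 8 = 1, (2/7897) = +1; sign now +1; continue with (653/7897)
flip (653/7897) -> (7897/653): both odd, 653 mod 4 = 1, 7897 mod 4 = 1, so the flip contributes +1; sign now +1
(7897/653): 7897 mod 653 = 61, so (7897/653) = (61/653)
flip (61/653) -> (653/61): both odd, 61 mod 4 = 1, 653 mod 4 = 1, so the flip contributes +1; sign now +1
(653/61): 653 mod 61 = 43, so (653/61) = (43/61)
flip (43/61) -> (61/43): both odd, 43 mod 4 = 3, 61 mod 4 = 1, so the flip contributes +1; sign now +1
(61/43): 61 mod 43 = 18, so (61/43) = (18/43)
factor out 2^1: 18 = 2^1·9; with 43 mod 8 = 3, (2/43) = -1; sign now -1; continue with (9/43)
flip (9/43) -> (43/9): both odd, 9 mod 4 = 1, 43 mod 4 = 3, so the flip contributes +1; sign now -1
(43/9): 43 mod 9 = 7, so (43/9) = (7/9)
flip (7/9) -> (9/7): both odd, 7 mod 4 = 3, 9 mod 4 = 1, so the flip contributes +1; sign now -1
(9/7): 9 mod 7 = 2, so (9/7) = (2/7)
factor out 2^1: 2 = 2^1·1; with 7 mod 8 = 7, (2/7) = +1; sign now -1; continue with (1/7)
reached (1/7) = 1, so the symbol is -1

-1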